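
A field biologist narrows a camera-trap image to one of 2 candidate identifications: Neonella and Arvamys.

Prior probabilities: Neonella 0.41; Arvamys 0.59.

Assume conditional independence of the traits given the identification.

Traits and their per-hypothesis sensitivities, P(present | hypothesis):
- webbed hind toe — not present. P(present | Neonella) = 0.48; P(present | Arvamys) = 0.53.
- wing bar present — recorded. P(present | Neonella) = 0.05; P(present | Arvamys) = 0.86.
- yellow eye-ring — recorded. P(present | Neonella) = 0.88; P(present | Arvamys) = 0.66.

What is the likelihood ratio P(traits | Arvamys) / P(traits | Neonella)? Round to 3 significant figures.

The Bayes factor is the ratio of the joint likelihoods of the trait pattern under the two hypotheses (using 1 − P(present | H) for each absent trait).
  Arvamys: (1 − 0.53) × 0.86 × 0.66 = 0.26677
  Neonella: (1 − 0.48) × 0.05 × 0.88 = 0.02288
Bayes factor = 0.26677 / 0.02288 ≈ 11.7

11.7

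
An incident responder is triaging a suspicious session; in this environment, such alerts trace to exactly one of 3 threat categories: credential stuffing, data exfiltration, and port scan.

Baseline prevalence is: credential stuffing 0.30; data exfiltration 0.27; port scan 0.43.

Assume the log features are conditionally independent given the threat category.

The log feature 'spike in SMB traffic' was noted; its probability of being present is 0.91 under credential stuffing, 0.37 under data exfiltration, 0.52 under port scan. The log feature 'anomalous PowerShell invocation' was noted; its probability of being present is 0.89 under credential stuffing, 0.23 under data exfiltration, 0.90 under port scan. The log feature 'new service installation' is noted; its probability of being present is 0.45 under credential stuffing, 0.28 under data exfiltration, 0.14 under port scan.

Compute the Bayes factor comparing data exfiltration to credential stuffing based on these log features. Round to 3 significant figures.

Take the product of per-log feature likelihoods under each hypothesis, then divide.
  data exfiltration: 0.37 × 0.23 × 0.28 = 0.023828
  credential stuffing: 0.91 × 0.89 × 0.45 = 0.36446
Bayes factor = 0.023828 / 0.36446 ≈ 0.0654

0.0654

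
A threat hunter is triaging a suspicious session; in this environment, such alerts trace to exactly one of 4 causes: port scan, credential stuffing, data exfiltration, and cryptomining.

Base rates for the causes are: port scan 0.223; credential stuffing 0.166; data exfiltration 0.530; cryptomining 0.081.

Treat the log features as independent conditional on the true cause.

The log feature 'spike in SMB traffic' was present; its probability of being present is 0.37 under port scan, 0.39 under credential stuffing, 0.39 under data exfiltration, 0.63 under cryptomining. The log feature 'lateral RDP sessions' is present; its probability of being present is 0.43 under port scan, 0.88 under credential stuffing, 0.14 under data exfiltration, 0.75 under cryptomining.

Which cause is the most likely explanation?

Multiply each prior by the joint likelihood of the log feature pattern:
  port scan: 0.223 × 0.37 × 0.43 = 0.035479
  credential stuffing: 0.166 × 0.39 × 0.88 = 0.056971
  data exfiltration: 0.530 × 0.39 × 0.14 = 0.028938
  cryptomining: 0.081 × 0.63 × 0.75 = 0.038273
Normalizing constant Z = 0.035479 + 0.056971 + 0.028938 + 0.038273 = 0.15966.
P(port scan | evidence) ≈ 0.035479 / 0.15966 ≈ 0.222
P(credential stuffing | evidence) ≈ 0.056971 / 0.15966 ≈ 0.357
P(data exfiltration | evidence) ≈ 0.028938 / 0.15966 ≈ 0.181
P(cryptomining | evidence) ≈ 0.038273 / 0.15966 ≈ 0.240
The largest is 0.357, so credential stuffing is most probable.

credential stuffing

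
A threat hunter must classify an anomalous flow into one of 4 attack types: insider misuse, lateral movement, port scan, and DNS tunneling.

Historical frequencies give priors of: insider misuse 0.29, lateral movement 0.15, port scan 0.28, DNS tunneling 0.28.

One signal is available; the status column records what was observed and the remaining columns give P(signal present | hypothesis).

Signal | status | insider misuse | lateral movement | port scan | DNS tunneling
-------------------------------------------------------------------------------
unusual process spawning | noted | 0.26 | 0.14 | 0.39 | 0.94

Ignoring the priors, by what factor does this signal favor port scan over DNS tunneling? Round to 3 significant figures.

0.415

Likelihood of this signal under each hypothesis:
  port scan: 0.39
  DNS tunneling: 0.94
Bayes factor = 0.39 / 0.94 ≈ 0.415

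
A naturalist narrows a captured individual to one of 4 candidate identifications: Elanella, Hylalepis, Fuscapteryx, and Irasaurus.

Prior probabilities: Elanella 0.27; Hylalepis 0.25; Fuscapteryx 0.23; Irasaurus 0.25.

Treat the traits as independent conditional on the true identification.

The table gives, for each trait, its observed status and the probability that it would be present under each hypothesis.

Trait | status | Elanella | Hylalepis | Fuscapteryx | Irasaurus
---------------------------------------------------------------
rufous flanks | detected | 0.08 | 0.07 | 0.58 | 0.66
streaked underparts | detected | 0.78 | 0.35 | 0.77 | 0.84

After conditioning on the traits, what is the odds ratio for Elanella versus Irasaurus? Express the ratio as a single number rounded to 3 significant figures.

Unnormalized posterior weight (prior times the trait likelihoods) for each of the two hypotheses:
  Elanella: 0.27 × 0.08 × 0.78 = 0.016848
  Irasaurus: 0.25 × 0.66 × 0.84 = 0.1386
Posterior odds = 0.016848 / 0.1386 ≈ 0.122.

0.122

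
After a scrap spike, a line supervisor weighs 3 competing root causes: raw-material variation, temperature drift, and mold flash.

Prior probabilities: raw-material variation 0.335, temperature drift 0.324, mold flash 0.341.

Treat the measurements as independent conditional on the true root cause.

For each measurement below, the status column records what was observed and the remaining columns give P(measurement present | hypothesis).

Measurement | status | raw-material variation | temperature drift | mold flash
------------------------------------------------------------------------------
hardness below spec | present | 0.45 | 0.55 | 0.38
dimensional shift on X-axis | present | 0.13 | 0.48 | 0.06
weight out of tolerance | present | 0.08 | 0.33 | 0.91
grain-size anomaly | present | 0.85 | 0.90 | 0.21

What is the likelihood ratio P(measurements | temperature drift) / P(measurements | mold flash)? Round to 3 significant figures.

Take the product of per-measurement likelihoods under each hypothesis, then divide.
  temperature drift: 0.55 × 0.48 × 0.33 × 0.90 = 0.078408
  mold flash: 0.38 × 0.06 × 0.91 × 0.21 = 0.0043571
Bayes factor = 0.078408 / 0.0043571 ≈ 18.0

18.0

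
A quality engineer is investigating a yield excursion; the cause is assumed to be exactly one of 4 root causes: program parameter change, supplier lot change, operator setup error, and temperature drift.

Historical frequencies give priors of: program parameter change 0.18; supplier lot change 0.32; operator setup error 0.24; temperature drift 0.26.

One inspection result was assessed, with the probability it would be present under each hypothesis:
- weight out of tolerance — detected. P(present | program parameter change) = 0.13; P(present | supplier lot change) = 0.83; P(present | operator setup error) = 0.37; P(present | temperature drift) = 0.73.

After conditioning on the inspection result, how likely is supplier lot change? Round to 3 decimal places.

For each hypothesis, the unnormalized posterior weight is prior × likelihood:
  program parameter change: 0.18 × 0.13 = 0.0234
  supplier lot change: 0.32 × 0.83 = 0.2656
  operator setup error: 0.24 × 0.37 = 0.0888
  temperature drift: 0.26 × 0.73 = 0.1898
The unnormalized weights sum to 0.5676.
P(supplier lot change | evidence) = 0.2656 / 0.5676 ≈ 0.468.

0.468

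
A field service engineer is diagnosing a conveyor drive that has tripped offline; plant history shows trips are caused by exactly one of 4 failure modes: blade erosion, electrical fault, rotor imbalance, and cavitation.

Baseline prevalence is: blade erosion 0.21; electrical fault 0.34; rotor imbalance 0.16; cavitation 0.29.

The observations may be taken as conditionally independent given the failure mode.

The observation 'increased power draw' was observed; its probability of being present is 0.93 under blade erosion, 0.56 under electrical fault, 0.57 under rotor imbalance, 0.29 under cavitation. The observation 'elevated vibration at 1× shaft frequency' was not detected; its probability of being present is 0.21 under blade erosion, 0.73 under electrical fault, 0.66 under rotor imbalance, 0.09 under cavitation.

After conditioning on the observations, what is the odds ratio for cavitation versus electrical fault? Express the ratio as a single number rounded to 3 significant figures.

1.49

Unnormalized posterior weight (prior times the observation likelihoods) for each of the two hypotheses (using 1 − P(present | H) for each absent observation):
  cavitation: 0.29 × 0.29 × (1 − 0.09) = 0.076531
  electrical fault: 0.34 × 0.56 × (1 − 0.73) = 0.051408
Odds(cavitation : electrical fault) = 0.076531 / 0.051408 ≈ 1.49.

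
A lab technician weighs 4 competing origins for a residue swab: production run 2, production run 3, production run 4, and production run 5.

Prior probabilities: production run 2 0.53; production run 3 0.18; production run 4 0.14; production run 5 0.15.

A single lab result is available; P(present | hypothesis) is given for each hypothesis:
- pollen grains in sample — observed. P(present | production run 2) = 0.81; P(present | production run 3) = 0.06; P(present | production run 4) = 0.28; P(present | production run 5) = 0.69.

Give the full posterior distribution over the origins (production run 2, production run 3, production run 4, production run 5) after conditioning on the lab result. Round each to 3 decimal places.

0.737, 0.019, 0.067, 0.178

Multiply each prior by the likelihood of the lab result:
  production run 2: 0.53 × 0.81 = 0.4293
  production run 3: 0.18 × 0.06 = 0.0108
  production run 4: 0.14 × 0.28 = 0.0392
  production run 5: 0.15 × 0.69 = 0.1035
Marginal likelihood of the evidence = 0.5828.
P(production run 2 | evidence) = 0.4293 / 0.5828 ≈ 0.737
P(production run 3 | evidence) = 0.0108 / 0.5828 ≈ 0.019
P(production run 4 | evidence) = 0.0392 / 0.5828 ≈ 0.067
P(production run 5 | evidence) = 0.1035 / 0.5828 ≈ 0.178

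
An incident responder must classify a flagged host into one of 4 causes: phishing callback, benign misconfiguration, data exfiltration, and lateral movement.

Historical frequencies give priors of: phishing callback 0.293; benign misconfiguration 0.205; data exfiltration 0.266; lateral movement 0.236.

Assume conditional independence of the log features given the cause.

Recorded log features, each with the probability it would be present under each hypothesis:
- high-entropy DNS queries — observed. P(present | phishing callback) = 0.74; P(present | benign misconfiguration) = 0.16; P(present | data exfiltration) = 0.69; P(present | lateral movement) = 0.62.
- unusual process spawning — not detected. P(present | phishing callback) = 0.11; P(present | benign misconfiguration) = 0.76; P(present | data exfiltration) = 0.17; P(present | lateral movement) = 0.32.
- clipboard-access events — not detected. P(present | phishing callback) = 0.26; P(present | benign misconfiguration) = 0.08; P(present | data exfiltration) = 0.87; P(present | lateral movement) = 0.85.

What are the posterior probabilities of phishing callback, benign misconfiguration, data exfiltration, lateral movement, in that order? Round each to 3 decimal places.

0.773, 0.039, 0.107, 0.081

For each hypothesis, the unnormalized posterior weight is prior × product of the log feature likelihoods (using 1 − P(present | H) for each absent log feature):
  phishing callback: 0.293 × 0.74 × (1 − 0.11) × (1 − 0.26) = 0.1428
  benign misconfiguration: 0.205 × 0.16 × (1 − 0.76) × (1 − 0.08) = 0.0072422
  data exfiltration: 0.266 × 0.69 × (1 − 0.17) × (1 − 0.87) = 0.019804
  lateral movement: 0.236 × 0.62 × (1 − 0.32) × (1 − 0.85) = 0.014925
Normalizing constant Z = 0.1428 + 0.0072422 + 0.019804 + 0.014925 = 0.18477.
P(phishing callback | evidence) = 0.1428 / 0.18477 ≈ 0.773
P(benign misconfiguration | evidence) = 0.0072422 / 0.18477 ≈ 0.039
P(data exfiltration | evidence) = 0.019804 / 0.18477 ≈ 0.107
P(lateral movement | evidence) = 0.014925 / 0.18477 ≈ 0.081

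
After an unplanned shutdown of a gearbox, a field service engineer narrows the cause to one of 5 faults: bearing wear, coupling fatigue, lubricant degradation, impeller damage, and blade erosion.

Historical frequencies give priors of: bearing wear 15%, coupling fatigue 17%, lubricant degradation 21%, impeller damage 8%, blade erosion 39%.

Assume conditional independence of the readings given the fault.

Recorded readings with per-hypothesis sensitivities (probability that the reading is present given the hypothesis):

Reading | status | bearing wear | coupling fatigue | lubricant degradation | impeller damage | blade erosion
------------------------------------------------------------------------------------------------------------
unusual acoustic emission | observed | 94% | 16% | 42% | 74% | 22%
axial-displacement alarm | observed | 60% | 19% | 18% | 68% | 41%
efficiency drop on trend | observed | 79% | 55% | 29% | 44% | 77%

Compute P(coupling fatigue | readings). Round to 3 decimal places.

Multiply each prior by the joint likelihood of the reading pattern:
  bearing wear: 0.15 × 0.94 × 0.60 × 0.79 = 0.066834
  coupling fatigue: 0.17 × 0.16 × 0.19 × 0.55 = 0.0028424
  lubricant degradation: 0.21 × 0.42 × 0.18 × 0.29 = 0.004604
  impeller damage: 0.08 × 0.74 × 0.68 × 0.44 = 0.017713
  blade erosion: 0.39 × 0.22 × 0.41 × 0.77 = 0.027087
The unnormalized weights sum to 0.11908.
P(coupling fatigue | evidence) = 0.0028424 / 0.11908 ≈ 0.024.

0.024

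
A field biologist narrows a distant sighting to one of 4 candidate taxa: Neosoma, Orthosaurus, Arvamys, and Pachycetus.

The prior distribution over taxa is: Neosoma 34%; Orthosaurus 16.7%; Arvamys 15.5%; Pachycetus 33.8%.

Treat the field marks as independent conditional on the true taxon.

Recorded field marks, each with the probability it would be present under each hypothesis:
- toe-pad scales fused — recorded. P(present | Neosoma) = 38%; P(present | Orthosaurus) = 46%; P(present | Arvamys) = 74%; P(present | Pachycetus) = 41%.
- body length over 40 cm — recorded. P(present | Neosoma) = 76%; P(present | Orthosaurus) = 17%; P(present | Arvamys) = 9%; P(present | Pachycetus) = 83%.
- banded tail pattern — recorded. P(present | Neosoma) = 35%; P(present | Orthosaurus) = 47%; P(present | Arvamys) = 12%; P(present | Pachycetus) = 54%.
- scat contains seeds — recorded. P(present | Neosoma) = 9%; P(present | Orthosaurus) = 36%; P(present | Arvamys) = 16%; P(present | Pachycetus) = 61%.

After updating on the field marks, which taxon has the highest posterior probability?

Pachycetus

For each hypothesis, the unnormalized posterior weight is prior × product of the field mark likelihoods:
  Neosoma: 0.340 × 0.38 × 0.76 × 0.35 × 0.09 = 0.003093
  Orthosaurus: 0.167 × 0.46 × 0.17 × 0.47 × 0.36 = 0.0022097
  Arvamys: 0.155 × 0.74 × 0.09 × 0.12 × 0.16 = 0.0001982
  Pachycetus: 0.338 × 0.41 × 0.83 × 0.54 × 0.61 = 0.037888
Marginal likelihood of the evidence = 0.043389.
P(Neosoma | evidence) ≈ 0.003093 / 0.043389 ≈ 0.071
P(Orthosaurus | evidence) ≈ 0.0022097 / 0.043389 ≈ 0.051
P(Arvamys | evidence) ≈ 0.0001982 / 0.043389 ≈ 0.005
P(Pachycetus | evidence) ≈ 0.037888 / 0.043389 ≈ 0.873
The largest is 0.873, so Pachycetus is most probable.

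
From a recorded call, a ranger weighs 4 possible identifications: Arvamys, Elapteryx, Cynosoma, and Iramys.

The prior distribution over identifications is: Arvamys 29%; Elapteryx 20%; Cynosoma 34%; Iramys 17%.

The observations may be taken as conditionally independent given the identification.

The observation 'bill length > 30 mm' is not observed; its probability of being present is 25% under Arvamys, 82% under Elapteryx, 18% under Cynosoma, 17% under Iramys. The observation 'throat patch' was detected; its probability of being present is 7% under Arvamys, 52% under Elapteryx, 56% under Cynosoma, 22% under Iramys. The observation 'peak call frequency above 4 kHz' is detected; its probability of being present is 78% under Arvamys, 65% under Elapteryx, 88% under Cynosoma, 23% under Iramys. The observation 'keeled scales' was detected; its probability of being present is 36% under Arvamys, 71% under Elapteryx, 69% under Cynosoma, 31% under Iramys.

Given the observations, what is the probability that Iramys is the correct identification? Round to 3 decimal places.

0.020

For each hypothesis, the unnormalized posterior weight is prior × product of the observation likelihoods (using 1 − P(present | H) for each absent observation):
  Arvamys: 0.29 × (1 − 0.25) × 0.07 × 0.78 × 0.36 = 0.0042752
  Elapteryx: 0.20 × (1 − 0.82) × 0.52 × 0.65 × 0.71 = 0.0086393
  Cynosoma: 0.34 × (1 − 0.18) × 0.56 × 0.88 × 0.69 = 0.094801
  Iramys: 0.17 × (1 − 0.17) × 0.22 × 0.23 × 0.31 = 0.0022133
The unnormalized weights sum to 0.10993.
P(Iramys | evidence) = 0.0022133 / 0.10993 ≈ 0.020.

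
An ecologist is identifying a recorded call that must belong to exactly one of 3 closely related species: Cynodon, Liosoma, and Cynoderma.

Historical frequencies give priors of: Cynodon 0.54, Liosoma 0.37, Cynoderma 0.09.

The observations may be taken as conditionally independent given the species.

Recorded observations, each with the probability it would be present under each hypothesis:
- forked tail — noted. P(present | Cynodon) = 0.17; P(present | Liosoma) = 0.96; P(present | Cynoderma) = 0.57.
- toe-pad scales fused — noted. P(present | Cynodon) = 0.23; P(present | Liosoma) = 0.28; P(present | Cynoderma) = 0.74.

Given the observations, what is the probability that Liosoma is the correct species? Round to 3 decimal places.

0.627

Multiply each prior by the joint likelihood of the evidence pattern:
  Cynodon: 0.54 × 0.17 × 0.23 = 0.021114
  Liosoma: 0.37 × 0.96 × 0.28 = 0.099456
  Cynoderma: 0.09 × 0.57 × 0.74 = 0.037962
Normalizing constant Z = 0.021114 + 0.099456 + 0.037962 = 0.15853.
P(Liosoma | evidence) = 0.099456 / 0.15853 ≈ 0.627.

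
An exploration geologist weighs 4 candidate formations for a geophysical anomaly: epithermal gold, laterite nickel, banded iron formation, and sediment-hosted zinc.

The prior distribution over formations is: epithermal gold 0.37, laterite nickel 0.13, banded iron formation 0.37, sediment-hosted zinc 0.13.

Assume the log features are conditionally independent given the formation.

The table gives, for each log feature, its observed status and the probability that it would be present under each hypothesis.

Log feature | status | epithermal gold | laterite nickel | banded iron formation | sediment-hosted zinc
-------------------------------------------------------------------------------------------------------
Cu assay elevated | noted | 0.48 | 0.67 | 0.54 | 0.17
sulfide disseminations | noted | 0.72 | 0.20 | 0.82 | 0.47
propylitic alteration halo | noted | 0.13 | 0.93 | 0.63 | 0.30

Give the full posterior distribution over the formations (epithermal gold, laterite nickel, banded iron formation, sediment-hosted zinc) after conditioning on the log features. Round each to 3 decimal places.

Multiply each prior by the joint likelihood of the log feature pattern:
  epithermal gold: 0.37 × 0.48 × 0.72 × 0.13 = 0.016623
  laterite nickel: 0.13 × 0.67 × 0.20 × 0.93 = 0.016201
  banded iron formation: 0.37 × 0.54 × 0.82 × 0.63 = 0.10322
  sediment-hosted zinc: 0.13 × 0.17 × 0.47 × 0.30 = 0.0031161
Normalizing constant Z = 0.016623 + 0.016201 + 0.10322 + 0.0031161 = 0.13916.
P(epithermal gold | evidence) = 0.016623 / 0.13916 ≈ 0.119
P(laterite nickel | evidence) = 0.016201 / 0.13916 ≈ 0.116
P(banded iron formation | evidence) = 0.10322 / 0.13916 ≈ 0.742
P(sediment-hosted zinc | evidence) = 0.0031161 / 0.13916 ≈ 0.022

0.119, 0.116, 0.742, 0.022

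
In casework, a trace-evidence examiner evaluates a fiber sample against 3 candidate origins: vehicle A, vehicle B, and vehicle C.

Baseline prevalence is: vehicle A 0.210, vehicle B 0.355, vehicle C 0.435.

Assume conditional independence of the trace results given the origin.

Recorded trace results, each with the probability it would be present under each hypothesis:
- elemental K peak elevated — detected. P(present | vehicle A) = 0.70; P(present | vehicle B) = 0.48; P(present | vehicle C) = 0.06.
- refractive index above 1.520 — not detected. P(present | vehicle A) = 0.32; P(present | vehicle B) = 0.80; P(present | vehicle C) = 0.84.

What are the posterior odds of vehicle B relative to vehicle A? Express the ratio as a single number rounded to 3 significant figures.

0.341

Posterior odds equal prior odds times the likelihood ratio; only the two competing hypotheses matter (using 1 − P(present | H) for each absent trace result).
  vehicle B: 0.355 × 0.48 × (1 − 0.80) = 0.03408
  vehicle A: 0.210 × 0.70 × (1 − 0.32) = 0.09996
Odds(vehicle B : vehicle A) = 0.03408 / 0.09996 ≈ 0.341.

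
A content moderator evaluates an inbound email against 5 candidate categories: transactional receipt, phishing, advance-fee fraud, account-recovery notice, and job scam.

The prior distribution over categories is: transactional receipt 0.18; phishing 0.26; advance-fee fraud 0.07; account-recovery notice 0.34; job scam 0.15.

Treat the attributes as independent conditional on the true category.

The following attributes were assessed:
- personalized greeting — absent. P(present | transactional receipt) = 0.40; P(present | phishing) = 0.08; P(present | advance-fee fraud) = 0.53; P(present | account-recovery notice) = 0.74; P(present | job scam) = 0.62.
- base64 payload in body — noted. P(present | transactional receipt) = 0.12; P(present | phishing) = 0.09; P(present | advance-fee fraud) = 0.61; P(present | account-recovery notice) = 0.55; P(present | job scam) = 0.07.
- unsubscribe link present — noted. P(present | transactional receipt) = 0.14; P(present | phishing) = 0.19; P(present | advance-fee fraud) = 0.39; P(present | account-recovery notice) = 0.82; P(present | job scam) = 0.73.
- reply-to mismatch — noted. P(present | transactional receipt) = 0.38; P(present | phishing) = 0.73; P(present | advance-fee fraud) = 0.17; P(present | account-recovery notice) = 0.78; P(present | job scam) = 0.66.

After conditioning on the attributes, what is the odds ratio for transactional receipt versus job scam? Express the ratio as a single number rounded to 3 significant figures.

Unnormalized posterior weight (prior times the attribute likelihoods) for each of the two hypotheses (using 1 − P(present | H) for each absent attribute):
  transactional receipt: 0.18 × (1 − 0.40) × 0.12 × 0.14 × 0.38 = 0.00068947
  job scam: 0.15 × (1 − 0.62) × 0.07 × 0.73 × 0.66 = 0.0019224
Odds(transactional receipt : job scam) = 0.00068947 / 0.0019224 ≈ 0.359.

0.359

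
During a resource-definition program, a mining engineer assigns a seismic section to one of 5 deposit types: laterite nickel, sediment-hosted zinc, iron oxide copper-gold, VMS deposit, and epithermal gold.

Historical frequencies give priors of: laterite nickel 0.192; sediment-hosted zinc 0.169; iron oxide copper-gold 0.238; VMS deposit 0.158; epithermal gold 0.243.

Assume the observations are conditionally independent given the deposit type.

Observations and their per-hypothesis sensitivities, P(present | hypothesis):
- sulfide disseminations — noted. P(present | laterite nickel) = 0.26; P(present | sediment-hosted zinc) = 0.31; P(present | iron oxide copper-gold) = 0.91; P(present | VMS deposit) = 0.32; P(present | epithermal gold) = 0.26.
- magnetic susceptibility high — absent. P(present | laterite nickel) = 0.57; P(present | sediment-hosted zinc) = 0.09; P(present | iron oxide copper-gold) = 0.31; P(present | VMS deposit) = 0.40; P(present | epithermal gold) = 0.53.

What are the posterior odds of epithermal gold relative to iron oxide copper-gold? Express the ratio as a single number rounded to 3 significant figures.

Posterior odds equal prior odds times the likelihood ratio; only the two competing hypotheses matter (using 1 − P(present | H) for each absent observation).
  epithermal gold: 0.243 × 0.26 × (1 − 0.53) = 0.029695
  iron oxide copper-gold: 0.238 × 0.91 × (1 − 0.31) = 0.14944
Odds(epithermal gold : iron oxide copper-gold) = 0.029695 / 0.14944 ≈ 0.199.

0.199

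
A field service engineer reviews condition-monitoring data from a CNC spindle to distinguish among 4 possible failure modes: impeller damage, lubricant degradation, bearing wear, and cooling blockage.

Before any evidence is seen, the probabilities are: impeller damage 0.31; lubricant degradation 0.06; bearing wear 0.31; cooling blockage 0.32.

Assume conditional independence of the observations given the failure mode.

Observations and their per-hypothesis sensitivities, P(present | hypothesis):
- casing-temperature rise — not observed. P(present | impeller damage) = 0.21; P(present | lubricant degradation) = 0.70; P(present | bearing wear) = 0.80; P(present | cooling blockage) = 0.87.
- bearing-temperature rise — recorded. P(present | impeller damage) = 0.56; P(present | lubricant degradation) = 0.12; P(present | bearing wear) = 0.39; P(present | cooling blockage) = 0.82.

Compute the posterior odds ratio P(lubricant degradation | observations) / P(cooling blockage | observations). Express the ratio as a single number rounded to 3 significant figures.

0.0633

Unnormalized posterior weight (prior times the observation likelihoods) for each of the two hypotheses (using 1 − P(present | H) for each absent observation):
  lubricant degradation: 0.06 × (1 − 0.70) × 0.12 = 0.00216
  cooling blockage: 0.32 × (1 − 0.87) × 0.82 = 0.034112
Odds(lubricant degradation : cooling blockage) = 0.00216 / 0.034112 ≈ 0.0633.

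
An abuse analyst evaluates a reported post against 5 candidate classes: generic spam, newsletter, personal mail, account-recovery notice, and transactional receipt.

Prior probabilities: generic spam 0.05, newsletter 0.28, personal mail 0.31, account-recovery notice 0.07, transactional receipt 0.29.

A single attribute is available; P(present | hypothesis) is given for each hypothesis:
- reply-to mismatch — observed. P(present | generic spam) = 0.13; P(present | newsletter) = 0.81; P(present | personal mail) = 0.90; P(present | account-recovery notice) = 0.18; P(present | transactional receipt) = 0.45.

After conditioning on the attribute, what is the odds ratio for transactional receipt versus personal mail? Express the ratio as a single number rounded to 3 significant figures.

Posterior odds equal prior odds times the likelihood ratio; only the two competing hypotheses matter.
  transactional receipt: 0.29 × 0.45 = 0.1305
  personal mail: 0.31 × 0.90 = 0.279
Odds(transactional receipt : personal mail) = 0.1305 / 0.279 ≈ 0.468.

0.468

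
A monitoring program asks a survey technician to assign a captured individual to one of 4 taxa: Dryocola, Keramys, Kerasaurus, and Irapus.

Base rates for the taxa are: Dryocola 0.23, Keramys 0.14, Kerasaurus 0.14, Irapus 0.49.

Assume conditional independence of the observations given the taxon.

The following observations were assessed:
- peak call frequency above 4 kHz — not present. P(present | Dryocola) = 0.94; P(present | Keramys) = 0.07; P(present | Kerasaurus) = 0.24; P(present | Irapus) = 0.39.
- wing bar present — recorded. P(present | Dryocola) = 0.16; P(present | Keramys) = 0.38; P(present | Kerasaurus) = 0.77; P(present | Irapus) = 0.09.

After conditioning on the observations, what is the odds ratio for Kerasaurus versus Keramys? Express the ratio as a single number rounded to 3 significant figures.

1.66

Unnormalized posterior weight (prior times the observation likelihoods) for each of the two hypotheses (using 1 − P(present | H) for each absent observation):
  Kerasaurus: 0.14 × (1 − 0.24) × 0.77 = 0.081928
  Keramys: 0.14 × (1 − 0.07) × 0.38 = 0.049476
Posterior odds = 0.081928 / 0.049476 ≈ 1.66.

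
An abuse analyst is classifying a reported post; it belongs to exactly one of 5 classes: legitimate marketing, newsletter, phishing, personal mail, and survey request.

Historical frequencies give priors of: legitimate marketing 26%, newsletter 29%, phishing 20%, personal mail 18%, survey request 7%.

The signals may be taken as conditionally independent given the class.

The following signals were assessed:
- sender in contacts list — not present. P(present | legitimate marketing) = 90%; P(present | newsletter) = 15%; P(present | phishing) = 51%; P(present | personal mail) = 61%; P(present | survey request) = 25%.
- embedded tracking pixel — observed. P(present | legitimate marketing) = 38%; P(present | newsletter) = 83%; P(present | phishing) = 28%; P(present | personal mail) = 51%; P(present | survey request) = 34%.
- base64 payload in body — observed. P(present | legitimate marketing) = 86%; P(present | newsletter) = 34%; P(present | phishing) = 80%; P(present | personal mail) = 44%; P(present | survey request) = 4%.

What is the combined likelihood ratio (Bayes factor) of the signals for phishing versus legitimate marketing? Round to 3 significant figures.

The Bayes factor is the ratio of the joint likelihoods of the signal pattern under the two hypotheses (using 1 − P(present | H) for each absent signal).
  phishing: (1 − 0.51) × 0.28 × 0.80 = 0.10976
  legitimate marketing: (1 − 0.90) × 0.38 × 0.86 = 0.03268
Bayes factor = 0.10976 / 0.03268 ≈ 3.36

3.36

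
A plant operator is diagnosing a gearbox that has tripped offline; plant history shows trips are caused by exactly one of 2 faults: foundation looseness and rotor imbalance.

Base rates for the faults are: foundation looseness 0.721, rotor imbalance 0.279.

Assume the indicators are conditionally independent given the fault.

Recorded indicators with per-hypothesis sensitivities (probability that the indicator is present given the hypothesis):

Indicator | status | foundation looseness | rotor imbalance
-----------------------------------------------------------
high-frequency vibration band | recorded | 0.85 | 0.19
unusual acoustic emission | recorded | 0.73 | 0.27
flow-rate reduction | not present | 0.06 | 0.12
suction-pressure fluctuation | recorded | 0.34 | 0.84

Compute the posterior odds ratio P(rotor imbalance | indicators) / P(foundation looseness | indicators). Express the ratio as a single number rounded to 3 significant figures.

Posterior odds equal prior odds times the likelihood ratio; only the two competing hypotheses matter (using 1 − P(present | H) for each absent indicator).
  rotor imbalance: 0.279 × 0.19 × 0.27 × (1 − 0.12) × 0.84 = 0.01058
  foundation looseness: 0.721 × 0.85 × 0.73 × (1 − 0.06) × 0.34 = 0.14298
Odds(rotor imbalance : foundation looseness) = 0.01058 / 0.14298 ≈ 0.0740.

0.0740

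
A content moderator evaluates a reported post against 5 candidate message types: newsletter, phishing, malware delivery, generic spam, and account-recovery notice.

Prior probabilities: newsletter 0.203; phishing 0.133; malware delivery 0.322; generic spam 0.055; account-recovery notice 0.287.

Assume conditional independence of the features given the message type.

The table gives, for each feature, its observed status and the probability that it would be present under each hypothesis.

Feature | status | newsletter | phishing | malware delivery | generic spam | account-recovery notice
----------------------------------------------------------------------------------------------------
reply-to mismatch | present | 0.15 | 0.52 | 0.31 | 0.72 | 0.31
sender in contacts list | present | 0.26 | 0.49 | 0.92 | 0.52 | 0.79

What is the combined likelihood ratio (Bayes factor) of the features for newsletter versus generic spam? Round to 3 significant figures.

0.104

Take the product of per-feature likelihoods under each hypothesis, then divide.
  newsletter: 0.15 × 0.26 = 0.039
  generic spam: 0.72 × 0.52 = 0.3744
Bayes factor = 0.039 / 0.3744 ≈ 0.104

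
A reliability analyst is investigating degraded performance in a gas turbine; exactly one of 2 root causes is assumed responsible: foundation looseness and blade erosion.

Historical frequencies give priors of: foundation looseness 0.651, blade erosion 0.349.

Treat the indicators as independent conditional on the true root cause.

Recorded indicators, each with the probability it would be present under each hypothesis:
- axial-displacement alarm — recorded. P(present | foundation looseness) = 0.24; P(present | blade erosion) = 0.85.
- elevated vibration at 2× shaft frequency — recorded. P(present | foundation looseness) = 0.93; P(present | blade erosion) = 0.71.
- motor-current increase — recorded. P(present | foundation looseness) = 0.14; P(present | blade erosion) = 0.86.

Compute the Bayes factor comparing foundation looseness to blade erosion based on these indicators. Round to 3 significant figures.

Joint likelihood of the indicator pattern under each hypothesis:
  foundation looseness: 0.24 × 0.93 × 0.14 = 0.031248
  blade erosion: 0.85 × 0.71 × 0.86 = 0.51901
Bayes factor = 0.031248 / 0.51901 ≈ 0.0602

0.0602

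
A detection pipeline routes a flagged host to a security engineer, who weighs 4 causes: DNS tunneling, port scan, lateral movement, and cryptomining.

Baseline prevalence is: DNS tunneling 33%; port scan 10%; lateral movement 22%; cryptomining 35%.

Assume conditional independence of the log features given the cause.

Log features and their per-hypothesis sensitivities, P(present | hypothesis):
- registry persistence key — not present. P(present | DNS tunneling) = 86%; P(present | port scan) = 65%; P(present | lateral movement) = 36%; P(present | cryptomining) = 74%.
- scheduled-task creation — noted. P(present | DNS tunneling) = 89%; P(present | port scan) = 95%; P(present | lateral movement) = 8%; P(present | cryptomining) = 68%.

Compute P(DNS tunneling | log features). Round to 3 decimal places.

0.279

Multiply each prior by the joint likelihood of the log feature pattern (using 1 − P(present | H) for each absent log feature):
  DNS tunneling: 0.33 × (1 − 0.86) × 0.89 = 0.041118
  port scan: 0.10 × (1 − 0.65) × 0.95 = 0.03325
  lateral movement: 0.22 × (1 − 0.36) × 0.08 = 0.011264
  cryptomining: 0.35 × (1 − 0.74) × 0.68 = 0.06188
Marginal likelihood of the evidence = 0.14751.
P(DNS tunneling | evidence) = 0.041118 / 0.14751 ≈ 0.279.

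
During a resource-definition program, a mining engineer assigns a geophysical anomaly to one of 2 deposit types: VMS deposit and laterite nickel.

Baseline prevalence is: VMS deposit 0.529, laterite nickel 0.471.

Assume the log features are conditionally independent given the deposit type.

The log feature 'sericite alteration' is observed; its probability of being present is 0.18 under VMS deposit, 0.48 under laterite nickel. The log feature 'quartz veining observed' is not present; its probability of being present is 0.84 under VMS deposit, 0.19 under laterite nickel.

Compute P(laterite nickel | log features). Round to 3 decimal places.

0.923

By Bayes' rule with conditional independence, the unnormalized weight for each hypothesis is prior × ∏ likelihoods (using 1 − P(present | H) for each absent log feature):
  VMS deposit: 0.529 × 0.18 × (1 − 0.84) = 0.015235
  laterite nickel: 0.471 × 0.48 × (1 − 0.19) = 0.18312
Marginal likelihood of the evidence = 0.19836.
P(laterite nickel | evidence) = 0.18312 / 0.19836 ≈ 0.923.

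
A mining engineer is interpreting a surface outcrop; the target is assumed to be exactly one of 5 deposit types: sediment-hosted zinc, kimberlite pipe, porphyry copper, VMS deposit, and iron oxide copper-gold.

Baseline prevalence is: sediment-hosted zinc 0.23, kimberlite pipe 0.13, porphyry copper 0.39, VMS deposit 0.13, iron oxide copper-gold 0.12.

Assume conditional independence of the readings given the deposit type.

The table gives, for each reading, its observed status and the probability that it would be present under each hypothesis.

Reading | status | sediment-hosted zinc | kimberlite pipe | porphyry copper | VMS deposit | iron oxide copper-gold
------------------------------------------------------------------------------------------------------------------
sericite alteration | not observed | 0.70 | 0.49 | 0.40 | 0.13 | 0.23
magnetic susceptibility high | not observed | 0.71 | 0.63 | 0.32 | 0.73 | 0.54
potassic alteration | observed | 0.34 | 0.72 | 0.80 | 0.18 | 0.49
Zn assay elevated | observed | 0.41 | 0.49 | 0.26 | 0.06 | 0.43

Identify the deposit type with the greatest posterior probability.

porphyry copper

Multiply each prior by the joint likelihood of the reading pattern (using 1 − P(present | H) for each absent reading):
  sediment-hosted zinc: 0.23 × (1 − 0.70) × (1 − 0.71) × 0.34 × 0.41 = 0.0027894
  kimberlite pipe: 0.13 × (1 − 0.49) × (1 − 0.63) × 0.72 × 0.49 = 0.0086545
  porphyry copper: 0.39 × (1 − 0.40) × (1 − 0.32) × 0.80 × 0.26 = 0.033097
  VMS deposit: 0.13 × (1 − 0.13) × (1 − 0.73) × 0.18 × 0.06 = 0.0003298
  iron oxide copper-gold: 0.12 × (1 − 0.23) × (1 − 0.54) × 0.49 × 0.43 = 0.0089556
Marginal likelihood of the evidence = 0.053826.
P(sediment-hosted zinc | evidence) ≈ 0.0027894 / 0.053826 ≈ 0.052
P(kimberlite pipe | evidence) ≈ 0.0086545 / 0.053826 ≈ 0.161
P(porphyry copper | evidence) ≈ 0.033097 / 0.053826 ≈ 0.615
P(VMS deposit | evidence) ≈ 0.0003298 / 0.053826 ≈ 0.006
P(iron oxide copper-gold | evidence) ≈ 0.0089556 / 0.053826 ≈ 0.166
The largest is 0.615, so porphyry copper is most probable.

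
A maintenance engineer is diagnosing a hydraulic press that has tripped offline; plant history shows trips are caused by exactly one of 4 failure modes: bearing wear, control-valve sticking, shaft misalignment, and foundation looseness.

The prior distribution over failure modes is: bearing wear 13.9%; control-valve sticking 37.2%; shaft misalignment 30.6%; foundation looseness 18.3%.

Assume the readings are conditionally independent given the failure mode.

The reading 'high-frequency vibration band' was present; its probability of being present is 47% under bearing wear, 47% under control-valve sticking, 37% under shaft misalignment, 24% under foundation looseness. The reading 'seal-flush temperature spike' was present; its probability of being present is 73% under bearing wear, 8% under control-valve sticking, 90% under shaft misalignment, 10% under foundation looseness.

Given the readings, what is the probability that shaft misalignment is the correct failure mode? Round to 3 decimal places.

0.607

Multiply each prior by the joint likelihood of the reading pattern:
  bearing wear: 0.139 × 0.47 × 0.73 = 0.047691
  control-valve sticking: 0.372 × 0.47 × 0.08 = 0.013987
  shaft misalignment: 0.306 × 0.37 × 0.90 = 0.1019
  foundation looseness: 0.183 × 0.24 × 0.10 = 0.004392
The unnormalized weights sum to 0.16797.
P(shaft misalignment | evidence) = 0.1019 / 0.16797 ≈ 0.607.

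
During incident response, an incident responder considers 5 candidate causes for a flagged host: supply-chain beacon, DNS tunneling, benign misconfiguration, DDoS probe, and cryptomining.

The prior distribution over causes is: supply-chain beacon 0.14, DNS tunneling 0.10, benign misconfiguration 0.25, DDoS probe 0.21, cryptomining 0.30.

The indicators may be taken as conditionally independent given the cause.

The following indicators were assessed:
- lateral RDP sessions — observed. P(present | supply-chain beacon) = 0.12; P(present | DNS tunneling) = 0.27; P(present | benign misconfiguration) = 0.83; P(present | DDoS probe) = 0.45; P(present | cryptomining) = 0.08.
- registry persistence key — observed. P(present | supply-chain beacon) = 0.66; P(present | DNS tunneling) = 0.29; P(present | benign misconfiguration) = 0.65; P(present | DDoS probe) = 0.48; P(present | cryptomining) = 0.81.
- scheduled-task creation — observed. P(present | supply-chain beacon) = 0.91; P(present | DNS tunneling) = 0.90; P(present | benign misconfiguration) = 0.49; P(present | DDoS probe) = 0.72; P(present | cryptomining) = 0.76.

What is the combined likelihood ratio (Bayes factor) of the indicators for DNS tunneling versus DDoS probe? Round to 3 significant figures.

0.453

Joint likelihood of the indicator pattern under each hypothesis:
  DNS tunneling: 0.27 × 0.29 × 0.90 = 0.07047
  DDoS probe: 0.45 × 0.48 × 0.72 = 0.15552
Bayes factor = 0.07047 / 0.15552 ≈ 0.453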